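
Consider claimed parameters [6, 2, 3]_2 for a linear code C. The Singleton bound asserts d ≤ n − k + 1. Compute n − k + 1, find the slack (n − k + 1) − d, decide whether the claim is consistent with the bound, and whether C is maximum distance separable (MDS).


Singleton RHS = n − k + 1 = 5, slack = 2, bound satisfied, not MDS.

Singleton bound: d ≤ n − k + 1.
Here n = 6, k = 2, so n − k + 1 = 5.
Given d = 3, check d ≤ 5: YES.
Slack = (n − k + 1) − d = 2.
The code is NOT MDS (slack = 2 > 0).
Description: the claimed parameters are [6, 2, 3]_2; such a code would be non-MDS.


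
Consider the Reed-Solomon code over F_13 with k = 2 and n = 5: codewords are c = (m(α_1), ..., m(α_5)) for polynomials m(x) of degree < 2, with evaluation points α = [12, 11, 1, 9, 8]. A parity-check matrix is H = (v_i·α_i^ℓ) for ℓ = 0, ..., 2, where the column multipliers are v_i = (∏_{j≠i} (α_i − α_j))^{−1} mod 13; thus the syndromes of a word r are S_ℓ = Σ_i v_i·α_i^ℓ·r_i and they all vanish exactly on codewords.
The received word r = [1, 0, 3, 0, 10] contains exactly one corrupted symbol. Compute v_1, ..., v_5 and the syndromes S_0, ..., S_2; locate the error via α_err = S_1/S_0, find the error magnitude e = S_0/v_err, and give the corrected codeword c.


S = (6, 2, 5), error at position 4, error magnitude e = 2, c = [1, 0, 3, 11, 10].

Step 1: column multipliers v_i = (∏_{j≠i}(α_i − α_j))^{−1} mod 13.
  i = 1 (α = 12): (12−11)(12−1)(12−9)(12−8) = 1·11·3·4 = 132 ≡ 2, so v_1 = 2^{−1} = 7 (mod 13).
  i = 2 (α = 11): (11−12)(11−1)(11−9)(11−8) = (−1)·10·2·3 = −60 ≡ 5, so v_2 = 5^{−1} = 8 (mod 13).
  i = 3 (α = 1): (1−12)(1−11)(1−9)(1−8) = (−11)·(−10)·(−8)·(−7) = 6160 ≡ 11, so v_3 = 11^{−1} = 6 (mod 13).
  i = 4 (α = 9): (9−12)(9−11)(9−1)(9−8) = (−3)·(−2)·8·1 = 48 ≡ 9, so v_4 = 9^{−1} = 3 (mod 13).
  i = 5 (α = 8): (8−12)(8−11)(8−1)(8−9) = (−4)·(−3)·7·(−1) = −84 ≡ 7, so v_5 = 7^{−1} = 2 (mod 13).
  v = [7, 8, 6, 3, 2].
Step 2: syndromes of r = [1, 0, 3, 0, 10] (all sums mod 13).
  S_0 = Σ v_i r_i = 7·1 + 8·0 + 6·3 + 3·0 + 2·10 = 45 ≡ 6.
  S_1 = Σ v_i α_i r_i = 7·12·1 + 8·11·0 + 6·1·3 + 3·9·0 + 2·8·10 = 262 ≡ 2.
  α_i^2 mod 13 = [1, 4, 1, 3, 12].
  S_2 = Σ v_i α_i^2 r_i = 7·1·1 + 8·4·0 + 6·1·3 + 3·3·0 + 2·12·10 = 265 ≡ 5.
  S = (6, 2, 5) ≠ 0, so r is not a codeword (an error is present).
Step 3: locate the error. For a single error e at position i, S_ℓ = v_i·e·α_i^ℓ, so α_err = S_1/S_0.
  S_0^{−1} = 6^{−1} = 11 (mod 13), so α_err = 2·11 = 22 ≡ 9 = α_4. Error position i = 4.
  Consistency check: S_2/S_1 = 5·7 = 35 ≡ 9 = α_err ✓ (single-error assumption holds).
Step 4: error magnitude e = S_0/v_4 = S_0·∏_{j≠4}(α_4 − α_j) = 6·9 = 54 ≡ 2 (mod 13).
Step 5: correct position 4: c_4 = r_4 − e = 0 − 2 ≡ 11 (mod 13). Hence c = [1, 0, 3, 11, 10].
  Check: interpolating c through the α_i gives m(x) = 2 + 1·x (degree < 2) with m(α_i) = c_i for every i, so c is indeed a codeword.


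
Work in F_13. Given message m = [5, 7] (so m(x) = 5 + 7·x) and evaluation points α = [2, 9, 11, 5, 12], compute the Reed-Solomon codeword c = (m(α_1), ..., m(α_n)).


c = [6, 3, 4, 1, 11]

Message polynomial: m(x) = 5 + 7·x (mod 13).
For each evaluation point α_i, compute m(α_i) mod 13:
  α_1 = 2: Horner steps 7 → 6, so m(2) = 6.
  α_2 = 9: Horner steps 7 → 3, so m(9) = 3.
  α_3 = 11: Horner steps 7 → 4, so m(11) = 4.
  α_4 = 5: Horner steps 7 → 1, so m(5) = 1.
  α_5 = 12: Horner steps 7 → 11, so m(12) = 11.
Codeword c = [6, 3, 4, 1, 11] ∈ F_13^5.


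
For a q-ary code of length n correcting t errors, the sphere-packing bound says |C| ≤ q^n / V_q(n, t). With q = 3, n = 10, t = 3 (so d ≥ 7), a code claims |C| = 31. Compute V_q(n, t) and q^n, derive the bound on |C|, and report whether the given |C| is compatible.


V_q(n, t) = 1161, q^n = 59049, Hamming bound = 50, |C| = 31 ≤ bound (satisfied).

Step 1: Compute V_q(n, t) = Σ_{j=0}^3 C(n, j) (q−1)^j.
  j = 0: C(10,0)·(2)^0 = 1·1 = 1.
  j = 1: C(10,1)·(2)^1 = 10·2 = 20.
  j = 2: C(10,2)·(2)^2 = 45·4 = 180.
  j = 3: C(10,3)·(2)^3 = 120·8 = 960.
  V_q(n, t) = 1 + 20 + 180 + 960 = 1161.
Step 2: q^n = 3^10 = 59049.
Step 3: Hamming bound ⌊q^n / V_q(n,t)⌋ = ⌊59049/1161⌋ = 50.
Step 4: Compare |C| = 31 to 50: satisfied.
The claimed |C| lies below the Hamming bound.


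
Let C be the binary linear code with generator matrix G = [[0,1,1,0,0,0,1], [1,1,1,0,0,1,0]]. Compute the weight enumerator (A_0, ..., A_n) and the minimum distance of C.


Weight distribution: A_0 = 1, A_3 = 2, A_4 = 1. Minimum distance d = 3.

Enumerate all 2^2 = 4 messages m ∈ F_2^2.
For each, compute codeword c = mG in F_2^7, then tally its weight.
  m = 00 → c = 0000000, weight = 0.
  m = 10 → c = 0110001, weight = 3.
  m = 01 → c = 1110010, weight = 4.
  m = 11 → c = 1000011, weight = 3.
Tally weights:
  weight 0: 1 codewords.
  weight 3: 2 codewords.
  weight 4: 1 codewords.
Minimum distance d = smallest w > 0 with A_w > 0 = 3.
Sanity: Σ A_w = 4 = 2^2 = 4 ✓.


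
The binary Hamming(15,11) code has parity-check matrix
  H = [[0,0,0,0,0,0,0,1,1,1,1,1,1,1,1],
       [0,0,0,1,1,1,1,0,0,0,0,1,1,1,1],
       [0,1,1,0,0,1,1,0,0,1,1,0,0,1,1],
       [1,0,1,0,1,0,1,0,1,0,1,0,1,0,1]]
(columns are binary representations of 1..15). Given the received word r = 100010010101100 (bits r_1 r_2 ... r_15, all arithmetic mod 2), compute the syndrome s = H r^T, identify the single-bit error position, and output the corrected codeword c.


s = (0, 1, 1, 1)^T, error position = 7, corrected codeword c = 100010110101100

Compute s = H r^T mod 2 one row at a time:
  s_1 = 1 + 0 + 1 + 0 + 1 + 1 + 0 + 0 = 4 ≡ 0 (mod 2).
  s_2 = 0 + 1 + 0 + 0 + 1 + 1 + 0 + 0 = 3 ≡ 1 (mod 2).
  s_3 = 0 + 0 + 0 + 0 + 1 + 0 + 0 + 0 = 1 ≡ 1 (mod 2).
  s_4 = 1 + 0 + 1 + 0 + 0 + 0 + 1 + 0 = 3 ≡ 1 (mod 2).
s = (0, 1, 1, 1)^T — this equals column 7 of H (binary 0111), so error is at position 7.
Correct: flip bit 7 of r = 100010010101100 to get c = 100010110101100.


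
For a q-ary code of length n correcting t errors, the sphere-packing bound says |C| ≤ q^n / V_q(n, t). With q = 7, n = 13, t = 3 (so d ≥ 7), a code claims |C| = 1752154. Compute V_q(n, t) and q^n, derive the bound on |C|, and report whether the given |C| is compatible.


V_q(n, t) = 64663, q^n = 96889010407, Hamming bound = 1498368, |C| = 1752154 > bound (violated).

Step 1: Compute V_q(n, t) = Σ_{j=0}^3 C(n, j) (q−1)^j.
  j = 0: C(13,0)·(6)^0 = 1·1 = 1.
  j = 1: C(13,1)·(6)^1 = 13·6 = 78.
  j = 2: C(13,2)·(6)^2 = 78·36 = 2808.
  j = 3: C(13,3)·(6)^3 = 286·216 = 61776.
  V_q(n, t) = 1 + 78 + 2808 + 61776 = 64663.
Step 2: q^n = 7^13 = 96889010407.
Step 3: Hamming bound ⌊q^n / V_q(n,t)⌋ = ⌊96889010407/64663⌋ = 1498368.
Step 4: Compare |C| = 1752154 to 1498368: violated.
The claimed |C| lies above the Hamming bound, so no 7-ary code of length 13 with d ≥ 7 can have 1752154 codewords.


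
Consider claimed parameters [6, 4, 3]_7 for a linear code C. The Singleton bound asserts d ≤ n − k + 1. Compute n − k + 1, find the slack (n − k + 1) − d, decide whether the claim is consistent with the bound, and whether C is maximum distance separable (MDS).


Singleton RHS = n − k + 1 = 3, slack = 0, bound satisfied, MDS.

Singleton bound: d ≤ n − k + 1.
Here n = 6, k = 4, so n − k + 1 = 3.
Given d = 3, check d ≤ 3: YES.
Slack = (n − k + 1) − d = 0.
The code is MDS (slack = 0).
Description: the claimed parameters are [6, 4, 3]_7; such a code would be MDS (meets Singleton bound).


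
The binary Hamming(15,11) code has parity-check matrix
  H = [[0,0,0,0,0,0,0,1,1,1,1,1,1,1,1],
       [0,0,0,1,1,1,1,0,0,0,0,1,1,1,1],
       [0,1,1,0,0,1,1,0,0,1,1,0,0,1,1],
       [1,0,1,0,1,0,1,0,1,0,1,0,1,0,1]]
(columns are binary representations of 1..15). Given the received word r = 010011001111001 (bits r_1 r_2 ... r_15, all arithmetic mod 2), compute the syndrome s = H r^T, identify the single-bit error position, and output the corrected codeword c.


s = (1, 0, 1, 0)^T, error position = 10, corrected codeword c = 010011001011001

Compute s = H r^T mod 2 one row at a time:
  s_1 = 0 + 1 + 1 + 1 + 1 + 0 + 0 + 1 = 5 ≡ 1 (mod 2).
  s_2 = 0 + 1 + 1 + 0 + 1 + 0 + 0 + 1 = 4 ≡ 0 (mod 2).
  s_3 = 1 + 0 + 1 + 0 + 1 + 1 + 0 + 1 = 5 ≡ 1 (mod 2).
  s_4 = 0 + 0 + 1 + 0 + 1 + 1 + 0 + 1 = 4 ≡ 0 (mod 2).
s = (1, 0, 1, 0)^T — this equals column 10 of H (binary 1010), so error is at position 10.
Correct: flip bit 10 of r = 010011001111001 to get c = 010011001011001.


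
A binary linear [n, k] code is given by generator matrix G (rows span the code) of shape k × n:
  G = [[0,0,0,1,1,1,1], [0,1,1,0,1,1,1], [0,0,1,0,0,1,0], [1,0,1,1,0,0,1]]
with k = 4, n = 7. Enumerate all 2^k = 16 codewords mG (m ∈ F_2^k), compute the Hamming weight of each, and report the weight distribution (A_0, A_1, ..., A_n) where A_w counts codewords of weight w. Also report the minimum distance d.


Weight distribution: A_0 = 1, A_2 = 2, A_3 = 4, A_4 = 5, A_5 = 4. Minimum distance d = 2.

Enumerate all 2^4 = 16 messages m ∈ F_2^4.
For each, compute codeword c = mG in F_2^7, then tally its weight.
  m = 0000 → c = 0000000, weight = 0.
  m = 1000 → c = 0001111, weight = 4.
  m = 0100 → c = 0110111, weight = 5.
  m = 1100 → c = 0111000, weight = 3.
  m = 0010 → c = 0010010, weight = 2.
  m = 1010 → c = 0011101, weight = 4.
  m = 0110 → c = 0100101, weight = 3.
  m = 1110 → c = 0101010, weight = 3.
  m = 0001 → c = 1011001, weight = 4.
  m = 1001 → c = 1010110, weight = 4.
  m = 0101 → c = 1101110, weight = 5.
  m = 1101 → c = 1100001, weight = 3.
  m = 0011 → c = 1001011, weight = 4.
  m = 1011 → c = 1000100, weight = 2.
  m = 0111 → c = 1111100, weight = 5.
  m = 1111 → c = 1110011, weight = 5.
Tally weights:
  weight 0: 1 codewords.
  weight 2: 2 codewords.
  weight 3: 4 codewords.
  weight 4: 5 codewords.
  weight 5: 4 codewords.
Minimum distance d = smallest w > 0 with A_w > 0 = 2.
Sanity: Σ A_w = 16 = 2^4 = 16 ✓.


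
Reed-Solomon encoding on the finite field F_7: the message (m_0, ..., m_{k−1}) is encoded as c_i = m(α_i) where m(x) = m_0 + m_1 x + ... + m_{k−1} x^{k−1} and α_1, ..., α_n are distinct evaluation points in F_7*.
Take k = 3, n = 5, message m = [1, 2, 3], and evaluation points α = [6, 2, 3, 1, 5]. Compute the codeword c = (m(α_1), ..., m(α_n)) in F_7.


c = [2, 3, 6, 6, 2]

Message polynomial: m(x) = 1 + 2·x + 3·x^2 (mod 7).
For each evaluation point α_i, compute m(α_i) mod 7:
  α_1 = 6: Horner steps 3 → 6 → 2, so m(6) = 2.
  α_2 = 2: Horner steps 3 → 1 → 3, so m(2) = 3.
  α_3 = 3: Horner steps 3 → 4 → 6, so m(3) = 6.
  α_4 = 1: Horner steps 3 → 5 → 6, so m(1) = 6.
  α_5 = 5: Horner steps 3 → 3 → 2, so m(5) = 2.
Codeword c = [2, 3, 6, 6, 2] ∈ F_7^5.


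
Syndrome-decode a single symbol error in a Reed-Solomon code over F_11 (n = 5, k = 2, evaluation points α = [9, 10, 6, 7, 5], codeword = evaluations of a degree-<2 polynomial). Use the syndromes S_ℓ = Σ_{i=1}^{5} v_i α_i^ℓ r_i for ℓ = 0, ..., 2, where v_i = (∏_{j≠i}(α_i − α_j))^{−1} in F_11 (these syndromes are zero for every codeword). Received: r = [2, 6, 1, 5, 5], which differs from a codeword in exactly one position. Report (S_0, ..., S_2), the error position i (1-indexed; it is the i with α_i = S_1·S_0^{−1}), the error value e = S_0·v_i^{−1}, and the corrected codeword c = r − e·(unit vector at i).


S = (9, 1, 5), error at position 5, error magnitude e = 8, c = [2, 6, 1, 5, 8].

Step 1: column multipliers v_i = (∏_{j≠i}(α_i − α_j))^{−1} mod 11.
  i = 1 (α = 9): (9−10)(9−6)(9−7)(9−5) = (−1)·3·2·4 = −24 ≡ 9, so v_1 = 9^{−1} = 5 (mod 11).
  i = 2 (α = 10): (10−9)(10−6)(10−7)(10−5) = 1·4·3·5 = 60 ≡ 5, so v_2 = 5^{−1} = 9 (mod 11).
  i = 3 (α = 6): (6−9)(6−10)(6−7)(6−5) = (−3)·(−4)·(−1)·1 = −12 ≡ 10, so v_3 = 10^{−1} = 10 (mod 11).
  i = 4 (α = 7): (7−9)(7−10)(7−6)(7−5) = (−2)·(−3)·1·2 = 12 ≡ 1, so v_4 = 1^{−1} = 1 (mod 11).
  i = 5 (α = 5): (5−9)(5−10)(5−6)(5−7) = (−4)·(−5)·(−1)·(−2) = 40 ≡ 7, so v_5 = 7^{−1} = 8 (mod 11).
  v = [5, 9, 10, 1, 8].
Step 2: syndromes of r = [2, 6, 1, 5, 5] (all sums mod 11).
  S_0 = Σ v_i r_i = 5·2 + 9·6 + 10·1 + 1·5 + 8·5 = 119 ≡ 9.
  S_1 = Σ v_i α_i r_i = 5·9·2 + 9·10·6 + 10·6·1 + 1·7·5 + 8·5·5 = 925 ≡ 1.
  α_i^2 mod 11 = [4, 1, 3, 5, 3].
  S_2 = Σ v_i α_i^2 r_i = 5·4·2 + 9·1·6 + 10·3·1 + 1·5·5 + 8·3·5 = 269 ≡ 5.
  S = (9, 1, 5) ≠ 0, so r is not a codeword (an error is present).
Step 3: locate the error. For a single error e at position i, S_ℓ = v_i·e·α_i^ℓ, so α_err = S_1/S_0.
  S_0^{−1} = 9^{−1} = 5 (mod 11), so α_err = 1·5 = 5 ≡ 5 = α_5. Error position i = 5.
  Consistency check: S_2/S_1 = 5·1 = 5 ≡ 5 = α_err ✓ (single-error assumption holds).
Step 4: error magnitude e = S_0/v_5 = S_0·∏_{j≠5}(α_5 − α_j) = 9·7 = 63 ≡ 8 (mod 11).
Step 5: correct position 5: c_5 = r_5 − e = 5 − 8 ≡ 8 (mod 11). Hence c = [2, 6, 1, 5, 8].
  Check: interpolating c through the α_i gives m(x) = 10 + 4·x (degree < 2) with m(α_i) = c_i for every i, so c is indeed a codeword.


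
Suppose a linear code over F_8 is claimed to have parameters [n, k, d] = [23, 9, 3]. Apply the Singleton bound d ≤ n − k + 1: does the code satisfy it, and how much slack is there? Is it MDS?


Singleton RHS = n − k + 1 = 15, slack = 12, bound satisfied, not MDS.

Singleton bound: d ≤ n − k + 1.
Here n = 23, k = 9, so n − k + 1 = 15.
Given d = 3, check d ≤ 15: YES.
Slack = (n − k + 1) − d = 12.
The code is NOT MDS (slack = 12 > 0).
Description: the claimed parameters are [23, 9, 3]_8; such a code would be non-MDS.


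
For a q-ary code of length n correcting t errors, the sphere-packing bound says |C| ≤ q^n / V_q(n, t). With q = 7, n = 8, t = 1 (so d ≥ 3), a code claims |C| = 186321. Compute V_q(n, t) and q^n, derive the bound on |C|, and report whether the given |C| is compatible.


V_q(n, t) = 49, q^n = 5764801, Hamming bound = 117649, |C| = 186321 > bound (violated).

Step 1: Compute V_q(n, t) = Σ_{j=0}^1 C(n, j) (q−1)^j.
  j = 0: C(8,0)·(6)^0 = 1·1 = 1.
  j = 1: C(8,1)·(6)^1 = 8·6 = 48.
  V_q(n, t) = 1 + 48 = 49.
Step 2: q^n = 7^8 = 5764801.
Step 3: Hamming bound ⌊q^n / V_q(n,t)⌋ = ⌊5764801/49⌋ = 117649.
Step 4: Compare |C| = 186321 to 117649: violated.
The claimed |C| lies above the Hamming bound, so no 7-ary code of length 8 with d ≥ 3 can have 186321 codewords.


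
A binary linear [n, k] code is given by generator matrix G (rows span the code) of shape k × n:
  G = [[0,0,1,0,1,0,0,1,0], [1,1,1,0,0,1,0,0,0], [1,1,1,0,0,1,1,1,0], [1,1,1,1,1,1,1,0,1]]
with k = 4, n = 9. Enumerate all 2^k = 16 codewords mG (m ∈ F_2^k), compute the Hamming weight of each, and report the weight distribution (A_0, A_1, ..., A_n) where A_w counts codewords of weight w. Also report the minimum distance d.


Weight distribution: A_0 = 1, A_2 = 1, A_3 = 3, A_4 = 3, A_5 = 4, A_6 = 1, A_7 = 1, A_8 = 2. Minimum distance d = 2.

Enumerate all 2^4 = 16 messages m ∈ F_2^4.
For each, compute codeword c = mG in F_2^9, then tally its weight.
  m = 0000 → c = 000000000, weight = 0.
  m = 1000 → c = 001010010, weight = 3.
  m = 0100 → c = 111001000, weight = 4.
  m = 1100 → c = 110011010, weight = 5.
  m = 0010 → c = 111001110, weight = 6.
  m = 1010 → c = 110011100, weight = 5.
  m = 0110 → c = 000000110, weight = 2.
  m = 1110 → c = 001010100, weight = 3.
  m = 0001 → c = 111111101, weight = 8.
  m = 1001 → c = 110101111, weight = 7.
  m = 0101 → c = 000110101, weight = 4.
  m = 1101 → c = 001100111, weight = 5.
  m = 0011 → c = 000110011, weight = 4.
  m = 1011 → c = 001100001, weight = 3.
  m = 0111 → c = 111111011, weight = 8.
  m = 1111 → c = 110101001, weight = 5.
Tally weights:
  weight 0: 1 codewords.
  weight 2: 1 codewords.
  weight 3: 3 codewords.
  weight 4: 3 codewords.
  weight 5: 4 codewords.
  weight 6: 1 codewords.
  weight 7: 1 codewords.
  weight 8: 2 codewords.
Minimum distance d = smallest w > 0 with A_w > 0 = 2.
Sanity: Σ A_w = 16 = 2^4 = 16 ✓.


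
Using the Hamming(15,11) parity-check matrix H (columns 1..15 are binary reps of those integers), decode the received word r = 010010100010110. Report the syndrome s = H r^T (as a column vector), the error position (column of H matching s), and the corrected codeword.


s = (1, 0, 0, 0)^T, error position = 8, corrected codeword c = 010010110010110

Compute s = H r^T mod 2 one row at a time:
  s_1 = 0 + 0 + 0 + 1 + 0 + 1 + 1 + 0 = 3 ≡ 1 (mod 2).
  s_2 = 0 + 1 + 0 + 1 + 0 + 1 + 1 + 0 = 4 ≡ 0 (mod 2).
  s_3 = 1 + 0 + 0 + 1 + 0 + 1 + 1 + 0 = 4 ≡ 0 (mod 2).
  s_4 = 0 + 0 + 1 + 1 + 0 + 1 + 1 + 0 = 4 ≡ 0 (mod 2).
s = (1, 0, 0, 0)^T — this equals column 8 of H (binary 1000), so error is at position 8.
Correct: flip bit 8 of r = 010010100010110 to get c = 010010110010110.


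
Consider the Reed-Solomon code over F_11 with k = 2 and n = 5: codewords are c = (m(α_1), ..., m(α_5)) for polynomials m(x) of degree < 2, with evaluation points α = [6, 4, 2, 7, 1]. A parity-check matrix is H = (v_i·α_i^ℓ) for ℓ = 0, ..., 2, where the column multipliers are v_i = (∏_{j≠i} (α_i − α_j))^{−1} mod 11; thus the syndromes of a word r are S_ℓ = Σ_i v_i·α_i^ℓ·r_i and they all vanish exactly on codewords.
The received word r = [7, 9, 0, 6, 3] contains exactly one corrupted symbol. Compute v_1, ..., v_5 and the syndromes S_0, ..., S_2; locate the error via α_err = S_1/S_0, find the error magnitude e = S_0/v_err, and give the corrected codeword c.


S = (1, 1, 1), error at position 5, error magnitude e = 2, c = [7, 9, 0, 6, 1].

Step 1: column multipliers v_i = (∏_{j≠i}(α_i − α_j))^{−1} mod 11.
  i = 1 (α = 6): (6−4)(6−2)(6−7)(6−1) = 2·4·(−1)·5 = −40 ≡ 4, so v_1 = 4^{−1} = 3 (mod 11).
  i = 2 (α = 4): (4−6)(4−2)(4−7)(4−1) = (−2)·2·(−3)·3 = 36 ≡ 3, so v_2 = 3^{−1} = 4 (mod 11).
  i = 3 (α = 2): (2−6)(2−4)(2−7)(2−1) = (−4)·(−2)·(−5)·1 = −40 ≡ 4, so v_3 = 4^{−1} = 3 (mod 11).
  i = 4 (α = 7): (7−6)(7−4)(7−2)(7−1) = 1·3·5·6 = 90 ≡ 2, so v_4 = 2^{−1} = 6 (mod 11).
  i = 5 (α = 1): (1−6)(1−4)(1−2)(1−7) = (−5)·(−3)·(−1)·(−6) = 90 ≡ 2, so v_5 = 2^{−1} = 6 (mod 11).
  v = [3, 4, 3, 6, 6].
Step 2: syndromes of r = [7, 9, 0, 6, 3] (all sums mod 11).
  S_0 = Σ v_i r_i = 3·7 + 4·9 + 3·0 + 6·6 + 6·3 = 111 ≡ 1.
  S_1 = Σ v_i α_i r_i = 3·6·7 + 4·4·9 + 3·2·0 + 6·7·6 + 6·1·3 = 540 ≡ 1.
  α_i^2 mod 11 = [3, 5, 4, 5, 1].
  S_2 = Σ v_i α_i^2 r_i = 3·3·7 + 4·5·9 + 3·4·0 + 6·5·6 + 6·1·3 = 441 ≡ 1.
  S = (1, 1, 1) ≠ 0, so r is not a codeword (an error is present).
Step 3: locate the error. For a single error e at position i, S_ℓ = v_i·e·α_i^ℓ, so α_err = S_1/S_0.
  S_0^{−1} = 1^{−1} = 1 (mod 11), so α_err = 1·1 = 1 ≡ 1 = α_5. Error position i = 5.
  Consistency check: S_2/S_1 = 1·1 = 1 ≡ 1 = α_err ✓ (single-error assumption holds).
Step 4: error magnitude e = S_0/v_5 = S_0·∏_{j≠5}(α_5 − α_j) = 1·2 = 2 ≡ 2 (mod 11).
Step 5: correct position 5: c_5 = r_5 − e = 3 − 2 ≡ 1 (mod 11). Hence c = [7, 9, 0, 6, 1].
  Check: interpolating c through the α_i gives m(x) = 2 + 10·x (degree < 2) with m(α_i) = c_i for every i, so c is indeed a codeword.


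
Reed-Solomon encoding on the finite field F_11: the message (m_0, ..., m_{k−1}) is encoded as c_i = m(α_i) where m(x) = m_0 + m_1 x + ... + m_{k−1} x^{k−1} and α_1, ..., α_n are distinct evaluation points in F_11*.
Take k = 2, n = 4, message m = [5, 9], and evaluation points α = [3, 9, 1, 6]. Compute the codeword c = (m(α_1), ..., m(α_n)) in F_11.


c = [10, 9, 3, 4]

Message polynomial: m(x) = 5 + 9·x (mod 11).
For each evaluation point α_i, compute m(α_i) mod 11:
  α_1 = 3: Horner steps 9 → 10, so m(3) = 10.
  α_2 = 9: Horner steps 9 → 9, so m(9) = 9.
  α_3 = 1: Horner steps 9 → 3, so m(1) = 3.
  α_4 = 6: Horner steps 9 → 4, so m(6) = 4.
Codeword c = [10, 9, 3, 4] ∈ F_11^4.


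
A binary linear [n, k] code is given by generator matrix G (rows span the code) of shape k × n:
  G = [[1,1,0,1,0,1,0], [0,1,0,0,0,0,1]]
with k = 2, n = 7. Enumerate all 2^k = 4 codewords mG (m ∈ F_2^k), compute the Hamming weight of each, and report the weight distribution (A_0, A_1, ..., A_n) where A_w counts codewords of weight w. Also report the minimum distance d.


Weight distribution: A_0 = 1, A_2 = 1, A_4 = 2. Minimum distance d = 2.

Enumerate all 2^2 = 4 messages m ∈ F_2^2.
For each, compute codeword c = mG in F_2^7, then tally its weight.
  m = 00 → c = 0000000, weight = 0.
  m = 10 → c = 1101010, weight = 4.
  m = 01 → c = 0100001, weight = 2.
  m = 11 → c = 1001011, weight = 4.
Tally weights:
  weight 0: 1 codewords.
  weight 2: 1 codewords.
  weight 4: 2 codewords.
Minimum distance d = smallest w > 0 with A_w > 0 = 2.
Sanity: Σ A_w = 4 = 2^2 = 4 ✓.


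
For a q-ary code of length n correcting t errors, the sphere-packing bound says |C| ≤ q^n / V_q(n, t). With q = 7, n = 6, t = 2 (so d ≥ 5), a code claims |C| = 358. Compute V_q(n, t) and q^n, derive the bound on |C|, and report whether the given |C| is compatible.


V_q(n, t) = 577, q^n = 117649, Hamming bound = 203, |C| = 358 > bound (violated).

Step 1: Compute V_q(n, t) = Σ_{j=0}^2 C(n, j) (q−1)^j.
  j = 0: C(6,0)·(6)^0 = 1·1 = 1.
  j = 1: C(6,1)·(6)^1 = 6·6 = 36.
  j = 2: C(6,2)·(6)^2 = 15·36 = 540.
  V_q(n, t) = 1 + 36 + 540 = 577.
Step 2: q^n = 7^6 = 117649.
Step 3: Hamming bound ⌊q^n / V_q(n,t)⌋ = ⌊117649/577⌋ = 203.
Step 4: Compare |C| = 358 to 203: violated.
The claimed |C| lies above the Hamming bound, so no 7-ary code of length 6 with d ≥ 5 can have 358 codewords.


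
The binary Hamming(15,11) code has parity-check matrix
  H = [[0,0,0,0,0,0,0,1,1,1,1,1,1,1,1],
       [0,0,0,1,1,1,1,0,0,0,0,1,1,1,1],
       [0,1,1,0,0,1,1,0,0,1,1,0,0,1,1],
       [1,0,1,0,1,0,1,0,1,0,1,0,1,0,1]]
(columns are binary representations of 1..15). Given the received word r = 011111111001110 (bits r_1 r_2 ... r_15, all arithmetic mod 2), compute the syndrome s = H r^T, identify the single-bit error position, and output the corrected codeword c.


s = (1, 1, 1, 1)^T, error position = 15, corrected codeword c = 011111111001111

Compute s = H r^T mod 2 one row at a time:
  s_1 = 1 + 1 + 0 + 0 + 1 + 1 + 1 + 0 = 5 ≡ 1 (mod 2).
  s_2 = 1 + 1 + 1 + 1 + 1 + 1 + 1 + 0 = 7 ≡ 1 (mod 2).
  s_3 = 1 + 1 + 1 + 1 + 0 + 0 + 1 + 0 = 5 ≡ 1 (mod 2).
  s_4 = 0 + 1 + 1 + 1 + 1 + 0 + 1 + 0 = 5 ≡ 1 (mod 2).
s = (1, 1, 1, 1)^T — this equals column 15 of H (binary 1111), so error is at position 15.
Correct: flip bit 15 of r = 011111111001110 to get c = 011111111001111.


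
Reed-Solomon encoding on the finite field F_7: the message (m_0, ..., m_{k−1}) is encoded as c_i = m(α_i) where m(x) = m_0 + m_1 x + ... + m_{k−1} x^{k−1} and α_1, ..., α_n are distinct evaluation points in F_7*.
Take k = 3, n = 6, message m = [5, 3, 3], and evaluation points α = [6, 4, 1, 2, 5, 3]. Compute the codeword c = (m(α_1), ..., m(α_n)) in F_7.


c = [5, 2, 4, 2, 4, 6]

Message polynomial: m(x) = 5 + 3·x + 3·x^2 (mod 7).
For each evaluation point α_i, compute m(α_i) mod 7:
  α_1 = 6: Horner steps 3 → 0 → 5, so m(6) = 5.
  α_2 = 4: Horner steps 3 → 1 → 2, so m(4) = 2.
  α_3 = 1: Horner steps 3 → 6 → 4, so m(1) = 4.
  α_4 = 2: Horner steps 3 → 2 → 2, so m(2) = 2.
  α_5 = 5: Horner steps 3 → 4 → 4, so m(5) = 4.
  α_6 = 3: Horner steps 3 → 5 → 6, so m(3) = 6.
Codeword c = [5, 2, 4, 2, 4, 6] ∈ F_7^6.


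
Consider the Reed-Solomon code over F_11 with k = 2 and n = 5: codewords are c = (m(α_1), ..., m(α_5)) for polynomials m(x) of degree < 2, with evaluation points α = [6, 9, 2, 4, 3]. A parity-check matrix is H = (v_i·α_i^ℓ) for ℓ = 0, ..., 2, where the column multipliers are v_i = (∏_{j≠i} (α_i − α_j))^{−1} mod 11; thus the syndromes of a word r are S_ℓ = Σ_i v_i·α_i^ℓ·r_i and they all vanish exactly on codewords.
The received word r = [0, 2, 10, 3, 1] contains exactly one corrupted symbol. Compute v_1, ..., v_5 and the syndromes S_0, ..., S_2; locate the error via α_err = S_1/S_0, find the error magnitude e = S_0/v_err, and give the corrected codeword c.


S = (3, 7, 9), error at position 1, error magnitude e = 4, c = [7, 2, 10, 3, 1].

Step 1: column multipliers v_i = (∏_{j≠i}(α_i − α_j))^{−1} mod 11.
  i = 1 (α = 6): (6−9)(6−2)(6−4)(6−3) = (−3)·4·2·3 = −72 ≡ 5, so v_1 = 5^{−1} = 9 (mod 11).
  i = 2 (α = 9): (9−6)(9−2)(9−4)(9−3) = 3·7·5·6 = 630 ≡ 3, so v_2 = 3^{−1} = 4 (mod 11).
  i = 3 (α = 2): (2−6)(2−9)(2−4)(2−3) = (−4)·(−7)·(−2)·(−1) = 56 ≡ 1, so v_3 = 1^{−1} = 1 (mod 11).
  i = 4 (α = 4): (4−6)(4−9)(4−2)(4−3) = (−2)·(−5)·2·1 = 20 ≡ 9, so v_4 = 9^{−1} = 5 (mod 11).
  i = 5 (α = 3): (3−6)(3−9)(3−2)(3−4) = (−3)·(−6)·1·(−1) = −18 ≡ 4, so v_5 = 4^{−1} = 3 (mod 11).
  v = [9, 4, 1, 5, 3].
Step 2: syndromes of r = [0, 2, 10, 3, 1] (all sums mod 11).
  S_0 = Σ v_i r_i = 9·0 + 4·2 + 1·10 + 5·3 + 3·1 = 36 ≡ 3.
  S_1 = Σ v_i α_i r_i = 9·6·0 + 4·9·2 + 1·2·10 + 5·4·3 + 3·3·1 = 161 ≡ 7.
  α_i^2 mod 11 = [3, 4, 4, 5, 9].
  S_2 = Σ v_i α_i^2 r_i = 9·3·0 + 4·4·2 + 1·4·10 + 5·5·3 + 3·9·1 = 174 ≡ 9.
  S = (3, 7, 9) ≠ 0, so r is not a codeword (an error is present).
Step 3: locate the error. For a single error e at position i, S_ℓ = v_i·e·α_i^ℓ, so α_err = S_1/S_0.
  S_0^{−1} = 3^{−1} = 4 (mod 11), so α_err = 7·4 = 28 ≡ 6 = α_1. Error position i = 1.
  Consistency check: S_2/S_1 = 9·8 = 72 ≡ 6 = α_err ✓ (single-error assumption holds).
Step 4: error magnitude e = S_0/v_1 = S_0·∏_{j≠1}(α_1 − α_j) = 3·5 = 15 ≡ 4 (mod 11).
Step 5: correct position 1: c_1 = r_1 − e = 0 − 4 ≡ 7 (mod 11). Hence c = [7, 2, 10, 3, 1].
  Check: interpolating c through the α_i gives m(x) = 6 + 2·x (degree < 2) with m(α_i) = c_i for every i, so c is indeed a codeword.


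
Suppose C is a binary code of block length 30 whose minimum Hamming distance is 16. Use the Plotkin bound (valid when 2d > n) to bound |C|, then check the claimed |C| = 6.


Plotkin bound M ≤ 16; given |C| = 6 ≤ bound (satisfied).

Check applicability: 2d = 32, n = 30.
2d − n = 2 > 0, so Plotkin applies.
Compute d/(2d−n) = 16/2 ≈ 8.0000.
⌊d/(2d−n)⌋ = 8.
Plotkin bound: M ≤ 2·8 = 16.
Given |C| = 6, check: satisfied.
This |C| is below the Plotkin bound.


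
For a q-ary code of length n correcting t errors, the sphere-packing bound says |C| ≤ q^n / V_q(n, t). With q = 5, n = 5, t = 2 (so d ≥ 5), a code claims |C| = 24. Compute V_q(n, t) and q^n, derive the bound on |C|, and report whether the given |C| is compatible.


V_q(n, t) = 181, q^n = 3125, Hamming bound = 17, |C| = 24 > bound (violated).

Step 1: Compute V_q(n, t) = Σ_{j=0}^2 C(n, j) (q−1)^j.
  j = 0: C(5,0)·(4)^0 = 1·1 = 1.
  j = 1: C(5,1)·(4)^1 = 5·4 = 20.
  j = 2: C(5,2)·(4)^2 = 10·16 = 160.
  V_q(n, t) = 1 + 20 + 160 = 181.
Step 2: q^n = 5^5 = 3125.
Step 3: Hamming bound ⌊q^n / V_q(n,t)⌋ = ⌊3125/181⌋ = 17.
Step 4: Compare |C| = 24 to 17: violated.
The claimed |C| lies above the Hamming bound, so no 5-ary code of length 5 with d ≥ 5 can have 24 codewords.


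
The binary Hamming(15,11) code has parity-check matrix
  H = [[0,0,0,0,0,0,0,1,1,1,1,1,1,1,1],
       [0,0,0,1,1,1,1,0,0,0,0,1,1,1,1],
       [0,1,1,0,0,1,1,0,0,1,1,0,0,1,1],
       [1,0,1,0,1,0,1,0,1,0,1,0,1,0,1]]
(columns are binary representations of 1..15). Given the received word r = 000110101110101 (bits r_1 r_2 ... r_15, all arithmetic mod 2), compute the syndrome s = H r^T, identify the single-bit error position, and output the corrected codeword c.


s = (1, 1, 0, 0)^T, error position = 12, corrected codeword c = 000110101111101

Compute s = H r^T mod 2 one row at a time:
  s_1 = 0 + 1 + 1 + 1 + 0 + 1 + 0 + 1 = 5 ≡ 1 (mod 2).
  s_2 = 1 + 1 + 0 + 1 + 0 + 1 + 0 + 1 = 5 ≡ 1 (mod 2).
  s_3 = 0 + 0 + 0 + 1 + 1 + 1 + 0 + 1 = 4 ≡ 0 (mod 2).
  s_4 = 0 + 0 + 1 + 1 + 1 + 1 + 1 + 1 = 6 ≡ 0 (mod 2).
s = (1, 1, 0, 0)^T — this equals column 12 of H (binary 1100), so error is at position 12.
Correct: flip bit 12 of r = 000110101110101 to get c = 000110101111101.


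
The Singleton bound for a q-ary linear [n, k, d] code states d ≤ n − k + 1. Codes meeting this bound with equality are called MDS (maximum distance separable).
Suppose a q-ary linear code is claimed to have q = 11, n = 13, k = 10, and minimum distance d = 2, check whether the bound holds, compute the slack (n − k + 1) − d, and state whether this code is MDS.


Singleton RHS = n − k + 1 = 4, slack = 2, bound satisfied, not MDS.

Singleton bound: d ≤ n − k + 1.
Here n = 13, k = 10, so n − k + 1 = 4.
Given d = 2, check d ≤ 4: YES.
Slack = (n − k + 1) − d = 2.
The code is NOT MDS (slack = 2 > 0).
Description: the claimed parameters are [13, 10, 2]_11; such a code would be non-MDS.


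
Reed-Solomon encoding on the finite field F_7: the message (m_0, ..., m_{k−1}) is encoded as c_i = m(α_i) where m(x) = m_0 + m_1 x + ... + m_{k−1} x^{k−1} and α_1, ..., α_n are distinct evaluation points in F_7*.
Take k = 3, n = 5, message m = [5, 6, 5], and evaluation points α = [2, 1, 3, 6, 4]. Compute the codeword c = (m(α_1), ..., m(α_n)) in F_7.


c = [2, 2, 5, 4, 4]

Message polynomial: m(x) = 5 + 6·x + 5·x^2 (mod 7).
For each evaluation point α_i, compute m(α_i) mod 7:
  α_1 = 2: Horner steps 5 → 2 → 2, so m(2) = 2.
  α_2 = 1: Horner steps 5 → 4 → 2, so m(1) = 2.
  α_3 = 3: Horner steps 5 → 0 → 5, so m(3) = 5.
  α_4 = 6: Horner steps 5 → 1 → 4, so m(6) = 4.
  α_5 = 4: Horner steps 5 → 5 → 4, so m(4) = 4.
Codeword c = [2, 2, 5, 4, 4] ∈ F_7^5.


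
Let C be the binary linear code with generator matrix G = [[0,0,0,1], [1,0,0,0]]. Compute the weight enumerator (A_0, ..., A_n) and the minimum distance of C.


Weight distribution: A_0 = 1, A_1 = 2, A_2 = 1. Minimum distance d = 1.

Enumerate all 2^2 = 4 messages m ∈ F_2^2.
For each, compute codeword c = mG in F_2^4, then tally its weight.
  m = 00 → c = 0000, weight = 0.
  m = 10 → c = 0001, weight = 1.
  m = 01 → c = 1000, weight = 1.
  m = 11 → c = 1001, weight = 2.
Tally weights:
  weight 0: 1 codewords.
  weight 1: 2 codewords.
  weight 2: 1 codewords.
Minimum distance d = smallest w > 0 with A_w > 0 = 1.
Sanity: Σ A_w = 4 = 2^2 = 4 ✓.


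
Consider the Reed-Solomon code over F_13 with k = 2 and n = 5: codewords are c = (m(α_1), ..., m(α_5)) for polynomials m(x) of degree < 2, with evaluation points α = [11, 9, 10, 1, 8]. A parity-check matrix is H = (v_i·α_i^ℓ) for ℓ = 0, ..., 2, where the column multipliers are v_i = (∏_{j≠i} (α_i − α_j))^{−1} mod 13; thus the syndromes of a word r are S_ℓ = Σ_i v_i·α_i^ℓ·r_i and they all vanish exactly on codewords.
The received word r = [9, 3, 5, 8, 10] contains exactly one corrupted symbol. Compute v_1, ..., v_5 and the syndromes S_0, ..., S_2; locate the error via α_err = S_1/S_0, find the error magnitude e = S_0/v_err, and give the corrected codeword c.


S = (5, 6, 2), error at position 2, error magnitude e = 2, c = [9, 1, 5, 8, 10].

Step 1: column multipliers v_i = (∏_{j≠i}(α_i − α_j))^{−1} mod 13.
  i = 1 (α = 11): (11−9)(11−10)(11−1)(11−8) = 2·1·10·3 = 60 ≡ 8, so v_1 = 8^{−1} = 5 (mod 13).
  i = 2 (α = 9): (9−11)(9−10)(9−1)(9−8) = (−2)·(−1)·8·1 = 16 ≡ 3, so v_2 = 3^{−1} = 9 (mod 13).
  i = 3 (α = 10): (10−11)(10−9)(10−1)(10−8) = (−1)·1·9·2 = −18 ≡ 8, so v_3 = 8^{−1} = 5 (mod 13).
  i = 4 (α = 1): (1−11)(1−9)(1−10)(1−8) = (−10)·(−8)·(−9)·(−7) = 5040 ≡ 9, so v_4 = 9^{−1} = 3 (mod 13).
  i = 5 (α = 8): (8−11)(8−9)(8−10)(8−1) = (−3)·(−1)·(−2)·7 = −42 ≡ 10, so v_5 = 10^{−1} = 4 (mod 13).
  v = [5, 9, 5, 3, 4].
Step 2: syndromes of r = [9, 3, 5, 8, 10] (all sums mod 13).
  S_0 = Σ v_i r_i = 5·9 + 9·3 + 5·5 + 3·8 + 4·10 = 161 ≡ 5.
  S_1 = Σ v_i α_i r_i = 5·11·9 + 9·9·3 + 5·10·5 + 3·1·8 + 4·8·10 = 1332 ≡ 6.
  α_i^2 mod 13 = [4, 3, 9, 1, 12].
  S_2 = Σ v_i α_i^2 r_i = 5·4·9 + 9·3·3 + 5·9·5 + 3·1·8 + 4·12·10 = 990 ≡ 2.
  S = (5, 6, 2) ≠ 0, so r is not a codeword (an error is present).
Step 3: locate the error. For a single error e at position i, S_ℓ = v_i·e·α_i^ℓ, so α_err = S_1/S_0.
  S_0^{−1} = 5^{−1} = 8 (mod 13), so α_err = 6·8 = 48 ≡ 9 = α_2. Error position i = 2.
  Consistency check: S_2/S_1 = 2·11 = 22 ≡ 9 = α_err ✓ (single-error assumption holds).
Step 4: error magnitude e = S_0/v_2 = S_0·∏_{j≠2}(α_2 − α_j) = 5·3 = 15 ≡ 2 (mod 13).
Step 5: correct position 2: c_2 = r_2 − e = 3 − 2 ≡ 1 (mod 13). Hence c = [9, 1, 5, 8, 10].
  Check: interpolating c through the α_i gives m(x) = 4 + 4·x (degree < 2) with m(α_i) = c_i for every i, so c is indeed a codeword.


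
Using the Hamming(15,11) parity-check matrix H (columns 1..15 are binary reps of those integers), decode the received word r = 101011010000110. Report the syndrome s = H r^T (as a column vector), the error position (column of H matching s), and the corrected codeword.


s = (1, 0, 1, 0)^T, error position = 10, corrected codeword c = 101011010100110

Compute s = H r^T mod 2 one row at a time:
  s_1 = 1 + 0 + 0 + 0 + 0 + 1 + 1 + 0 = 3 ≡ 1 (mod 2).
  s_2 = 0 + 1 + 1 + 0 + 0 + 1 + 1 + 0 = 4 ≡ 0 (mod 2).
  s_3 = 0 + 1 + 1 + 0 + 0 + 0 + 1 + 0 = 3 ≡ 1 (mod 2).
  s_4 = 1 + 1 + 1 + 0 + 0 + 0 + 1 + 0 = 4 ≡ 0 (mod 2).
s = (1, 0, 1, 0)^T — this equals column 10 of H (binary 1010), so error is at position 10.
Correct: flip bit 10 of r = 101011010000110 to get c = 101011010100110.


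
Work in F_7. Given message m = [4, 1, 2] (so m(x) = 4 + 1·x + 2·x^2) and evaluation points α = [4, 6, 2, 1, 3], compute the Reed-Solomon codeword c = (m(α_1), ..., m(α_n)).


c = [5, 5, 0, 0, 4]

Message polynomial: m(x) = 4 + 1·x + 2·x^2 (mod 7).
For each evaluation point α_i, compute m(α_i) mod 7:
  α_1 = 4: Horner steps 2 → 2 → 5, so m(4) = 5.
  α_2 = 6: Horner steps 2 → 6 → 5, so m(6) = 5.
  α_3 = 2: Horner steps 2 → 5 → 0, so m(2) = 0.
  α_4 = 1: Horner steps 2 → 3 → 0, so m(1) = 0.
  α_5 = 3: Horner steps 2 → 0 → 4, so m(3) = 4.
Codeword c = [5, 5, 0, 0, 4] ∈ F_7^5.


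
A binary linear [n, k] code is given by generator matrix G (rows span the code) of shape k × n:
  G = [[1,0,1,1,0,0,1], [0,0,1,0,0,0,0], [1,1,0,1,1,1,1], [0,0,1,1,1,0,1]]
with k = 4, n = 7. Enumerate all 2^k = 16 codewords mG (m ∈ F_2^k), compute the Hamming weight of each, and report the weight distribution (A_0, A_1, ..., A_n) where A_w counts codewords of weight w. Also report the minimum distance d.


Weight distribution: A_0 = 1, A_1 = 1, A_2 = 1, A_3 = 5, A_4 = 5, A_5 = 1, A_6 = 1, A_7 = 1. Minimum distance d = 1.

Enumerate all 2^4 = 16 messages m ∈ F_2^4.
For each, compute codeword c = mG in F_2^7, then tally its weight.
  m = 0000 → c = 0000000, weight = 0.
  m = 1000 → c = 1011001, weight = 4.
  m = 0100 → c = 0010000, weight = 1.
  m = 1100 → c = 1001001, weight = 3.
  m = 0010 → c = 1101111, weight = 6.
  m = 1010 → c = 0110110, weight = 4.
  m = 0110 → c = 1111111, weight = 7.
  m = 1110 → c = 0100110, weight = 3.
  m = 0001 → c = 0011101, weight = 4.
  m = 1001 → c = 1000100, weight = 2.
  m = 0101 → c = 0001101, weight = 3.
  m = 1101 → c = 1010100, weight = 3.
  m = 0011 → c = 1110010, weight = 4.
  m = 1011 → c = 0101011, weight = 4.
  m = 0111 → c = 1100010, weight = 3.
  m = 1111 → c = 0111011, weight = 5.
Tally weights:
  weight 0: 1 codewords.
  weight 1: 1 codewords.
  weight 2: 1 codewords.
  weight 3: 5 codewords.
  weight 4: 5 codewords.
  weight 5: 1 codewords.
  weight 6: 1 codewords.
  weight 7: 1 codewords.
Minimum distance d = smallest w > 0 with A_w > 0 = 1.
Sanity: Σ A_w = 16 = 2^4 = 16 ✓.


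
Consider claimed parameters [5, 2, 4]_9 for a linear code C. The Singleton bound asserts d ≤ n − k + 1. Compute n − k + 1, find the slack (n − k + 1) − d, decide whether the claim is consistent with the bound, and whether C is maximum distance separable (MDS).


Singleton RHS = n − k + 1 = 4, slack = 0, bound satisfied, MDS.

Singleton bound: d ≤ n − k + 1.
Here n = 5, k = 2, so n − k + 1 = 4.
Given d = 4, check d ≤ 4: YES.
Slack = (n − k + 1) − d = 0.
The code is MDS (slack = 0).
Description: the claimed parameters are [5, 2, 4]_9; such a code would be MDS (meets Singleton bound).


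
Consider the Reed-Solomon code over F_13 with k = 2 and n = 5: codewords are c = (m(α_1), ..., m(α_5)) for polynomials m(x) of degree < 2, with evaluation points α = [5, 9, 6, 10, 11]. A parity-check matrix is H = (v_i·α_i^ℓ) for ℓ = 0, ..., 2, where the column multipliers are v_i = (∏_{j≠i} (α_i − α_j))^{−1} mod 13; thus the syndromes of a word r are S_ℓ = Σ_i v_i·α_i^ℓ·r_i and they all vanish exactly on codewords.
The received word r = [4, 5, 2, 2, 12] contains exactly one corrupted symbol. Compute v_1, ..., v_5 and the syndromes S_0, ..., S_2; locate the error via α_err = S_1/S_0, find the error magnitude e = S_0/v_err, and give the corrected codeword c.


S = (8, 9, 2), error at position 3, error magnitude e = 1, c = [4, 5, 1, 2, 12].

Step 1: column multipliers v_i = (∏_{j≠i}(α_i − α_j))^{−1} mod 13.
  i = 1 (α = 5): (5−9)(5−6)(5−10)(5−11) = (−4)·(−1)·(−5)·(−6) = 120 ≡ 3, so v_1 = 3^{−1} = 9 (mod 13).
  i = 2 (α = 9): (9−5)(9−6)(9−10)(9−11) = 4·3·(−1)·(−2) = 24 ≡ 11, so v_2 = 11^{−1} = 6 (mod 13).
  i = 3 (α = 6): (6−5)(6−9)(6−10)(6−11) = 1·(−3)·(−4)·(−5) = −60 ≡ 5, so v_3 = 5^{−1} = 8 (mod 13).
  i = 4 (α = 10): (10−5)(10−9)(10−6)(10−11) = 5·1·4·(−1) = −20 ≡ 6, so v_4 = 6^{−1} = 11 (mod 13).
  i = 5 (α = 11): (11−5)(11−9)(11−6)(11−10) = 6·2·5·1 = 60 ≡ 8, so v_5 = 8^{−1} = 5 (mod 13).
  v = [9, 6, 8, 11, 5].
Step 2: syndromes of r = [4, 5, 2, 2, 12] (all sums mod 13).
  S_0 = Σ v_i r_i = 9·4 + 6·5 + 8·2 + 11·2 + 5·12 = 164 ≡ 8.
  S_1 = Σ v_i α_i r_i = 9·5·4 + 6·9·5 + 8·6·2 + 11·10·2 + 5·11·12 = 1426 ≡ 9.
  α_i^2 mod 13 = [12, 3, 10, 9, 4].
  S_2 = Σ v_i α_i^2 r_i = 9·12·4 + 6·3·5 + 8·10·2 + 11·9·2 + 5·4·12 = 1120 ≡ 2.
  S = (8, 9, 2) ≠ 0, so r is not a codeword (an error is present).
Step 3: locate the error. For a single error e at position i, S_ℓ = v_i·e·α_i^ℓ, so α_err = S_1/S_0.
  S_0^{−1} = 8^{−1} = 5 (mod 13), so α_err = 9·5 = 45 ≡ 6 = α_3. Error position i = 3.
  Consistency check: S_2/S_1 = 2·3 = 6 ≡ 6 = α_err ✓ (single-error assumption holds).
Step 4: error magnitude e = S_0/v_3 = S_0·∏_{j≠3}(α_3 − α_j) = 8·5 = 40 ≡ 1 (mod 13).
Step 5: correct position 3: c_3 = r_3 − e = 2 − 1 ≡ 1 (mod 13). Hence c = [4, 5, 1, 2, 12].
  Check: interpolating c through the α_i gives m(x) = 6 + 10·x (degree < 2) with m(α_i) = c_i for every i, so c is indeed a codeword.


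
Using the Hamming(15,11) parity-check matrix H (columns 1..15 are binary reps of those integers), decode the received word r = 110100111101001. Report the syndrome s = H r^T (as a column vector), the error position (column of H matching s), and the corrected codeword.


s = (1, 0, 0, 0)^T, error position = 8, corrected codeword c = 110100101101001

Compute s = H r^T mod 2 one row at a time:
  s_1 = 1 + 1 + 1 + 0 + 1 + 0 + 0 + 1 = 5 ≡ 1 (mod 2).
  s_2 = 1 + 0 + 0 + 1 + 1 + 0 + 0 + 1 = 4 ≡ 0 (mod 2).
  s_3 = 1 + 0 + 0 + 1 + 1 + 0 + 0 + 1 = 4 ≡ 0 (mod 2).
  s_4 = 1 + 0 + 0 + 1 + 1 + 0 + 0 + 1 = 4 ≡ 0 (mod 2).
s = (1, 0, 0, 0)^T — this equals column 8 of H (binary 1000), so error is at position 8.
Correct: flip bit 8 of r = 110100111101001 to get c = 110100101101001.


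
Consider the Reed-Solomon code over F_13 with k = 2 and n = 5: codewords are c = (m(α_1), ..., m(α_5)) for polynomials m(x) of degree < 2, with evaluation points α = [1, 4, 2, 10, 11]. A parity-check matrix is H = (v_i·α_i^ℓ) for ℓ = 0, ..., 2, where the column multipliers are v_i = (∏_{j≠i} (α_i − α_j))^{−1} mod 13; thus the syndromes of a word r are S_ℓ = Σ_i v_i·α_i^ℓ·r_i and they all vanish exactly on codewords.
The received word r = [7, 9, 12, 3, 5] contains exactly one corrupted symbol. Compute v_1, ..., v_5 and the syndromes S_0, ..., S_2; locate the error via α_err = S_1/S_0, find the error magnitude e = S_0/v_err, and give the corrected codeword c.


S = (12, 3, 4), error at position 4, error magnitude e = 3, c = [7, 9, 12, 0, 5].

Step 1: column multipliers v_i = (∏_{j≠i}(α_i − α_j))^{−1} mod 13.
  i = 1 (α = 1): (1−4)(1−2)(1−10)(1−11) = (−3)·(−1)·(−9)·(−10) = 270 ≡ 10, so v_1 = 10^{−1} = 4 (mod 13).
  i = 2 (α = 4): (4−1)(4−2)(4−10)(4−11) = 3·2·(−6)·(−7) = 252 ≡ 5, so v_2 = 5^{−1} = 8 (mod 13).
  i = 3 (α = 2): (2−1)(2−4)(2−10)(2−11) = 1·(−2)·(−8)·(−9) = −144 ≡ 12, so v_3 = 12^{−1} = 12 (mod 13).
  i = 4 (α = 10): (10−1)(10−4)(10−2)(10−11) = 9·6·8·(−1) = −432 ≡ 10, so v_4 = 10^{−1} = 4 (mod 13).
  i = 5 (α = 11): (11−1)(11−4)(11−2)(11−10) = 10·7·9·1 = 630 ≡ 6, so v_5 = 6^{−1} = 11 (mod 13).
  v = [4, 8, 12, 4, 11].
Step 2: syndromes of r = [7, 9, 12, 3, 5] (all sums mod 13).
  S_0 = Σ v_i r_i = 4·7 + 8·9 + 12·12 + 4·3 + 11·5 = 311 ≡ 12.
  S_1 = Σ v_i α_i r_i = 4·1·7 + 8·4·9 + 12·2·12 + 4·10·3 + 11·11·5 = 1329 ≡ 3.
  α_i^2 mod 13 = [1, 3, 4, 9, 4].
  S_2 = Σ v_i α_i^2 r_i = 4·1·7 + 8·3·9 + 12·4·12 + 4·9·3 + 11·4·5 = 1148 ≡ 4.
  S = (12, 3, 4) ≠ 0, so r is not a codeword (an error is present).
Step 3: locate the error. For a single error e at position i, S_ℓ = v_i·e·α_i^ℓ, so α_err = S_1/S_0.
  S_0^{−1} = 12^{−1} = 12 (mod 13), so α_err = 3·12 = 36 ≡ 10 = α_4. Error position i = 4.
  Consistency check: S_2/S_1 = 4·9 = 36 ≡ 10 = α_err ✓ (single-error assumption holds).
Step 4: error magnitude e = S_0/v_4 = S_0·∏_{j≠4}(α_4 − α_j) = 12·10 = 120 ≡ 3 (mod 13).
Step 5: correct position 4: c_4 = r_4 − e = 3 − 3 ≡ 0 (mod 13). Hence c = [7, 9, 12, 0, 5].
  Check: interpolating c through the α_i gives m(x) = 2 + 5·x (degree < 2) with m(α_i) = c_i for every i, so c is indeed a codeword.
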